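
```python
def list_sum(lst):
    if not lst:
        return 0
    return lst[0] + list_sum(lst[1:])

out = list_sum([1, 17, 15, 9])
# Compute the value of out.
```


list_sum([1, 17, 15, 9])
= 1 + list_sum([17, 15, 9])
= 1 + 17 + list_sum([15, 9])
= 1 + 17 + 15 + list_sum([9])
= 1 + 17 + 15 + 9 + list_sum([])
= 1 + 17 + 15 + 9 + 0
= 42


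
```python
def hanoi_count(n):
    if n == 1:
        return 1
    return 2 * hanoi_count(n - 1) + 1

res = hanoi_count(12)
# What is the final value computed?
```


hanoi_count(12)
= 2 * hanoi_count(11) + 1
= 2 * (2 * hanoi_count(10) + 1) + 1
= 2 * (2 * (2 * hanoi_count(9) + 1) + 1) + 1
= 2 * (2 * (2 * (2 * hanoi_count(8) + 1) + 1) + 1) + 1
= 2 * (2 * (2 * (2 * (2 * hanoi_count(7) + 1) + 1) + 1) + 1) + 1
= 2 * (2 * (2 * (2 * (2 * (2 * hanoi_count(6) + 1) + 1) + 1) + 1) + 1) + 1
= 2 * (2 * (2 * (2 * (2 * (2 * (2 * hanoi_count(5) + 1) + 1) + 1) + 1) + 1) + 1) + 1
= 2 * (2 * (2 * (2 * (2 * (2 * (2 * (2 * hanoi_count(4) + 1) + 1) + 1) + 1) + 1) + 1) + 1) + 1
= 2 * (2 * (2 * (2 * (2 * (2 * (2 * (2 * (2 * hanoi_count(3) + 1) + 1) + 1) + 1) + 1) + 1) + 1) + 1) + 1
= 2 * (2 * (2 * (2 * (2 * (2 * (2 * (2 * (2 * (2 * hanoi_count(2) + 1) + 1) + 1) + 1) + 1) + 1) + 1) + 1) + 1) + 1
= 2 * (2 * (2 * (2 * (2 * (2 * (2 * (2 * (2 * (2 * (2 * hanoi_count(1) + 1) + 1) + 1) + 1) + 1) + 1) + 1) + 1) + 1) + 1) + 1
Now compute bottom-up:
hanoi_count(1) = 1
hanoi_count(2) = 2 * 1 + 1 = 3
hanoi_count(3) = 2 * 3 + 1 = 7
hanoi_count(4) = 2 * 7 + 1 = 15
hanoi_count(5) = 2 * 15 + 1 = 31
hanoi_count(6) = 2 * 31 + 1 = 63
hanoi_count(7) = 2 * 63 + 1 = 127
hanoi_count(8) = 2 * 127 + 1 = 255
hanoi_count(9) = 2 * 255 + 1 = 511
hanoi_count(10) = 2 * 511 + 1 = 1023
hanoi_count(11) = 2 * 1023 + 1 = 2047
hanoi_count(12) = 2 * 2047 + 1 = 4095
= 4095


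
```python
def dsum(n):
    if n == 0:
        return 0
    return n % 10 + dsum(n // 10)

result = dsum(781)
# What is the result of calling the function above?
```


dsum(781)
= 1 + dsum(78)
= 1 + 8 + dsum(7)
= 1 + 8 + 7 + dsum(0)
= 1 + 8 + 7 + 0
= 16


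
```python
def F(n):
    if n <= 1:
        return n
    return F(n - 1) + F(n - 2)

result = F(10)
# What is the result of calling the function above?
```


F(10)
= F(9) + F(8)
= (F(8) + F(7)) + F(8)
Computing bottom-up: F(0)=0, F(1)=1, F(2)=1, F(3)=2, F(4)=3, F(5)=5, F(6)=8, F(7)=13, F(8)=21, F(9)=34, F(10)=55
= 55


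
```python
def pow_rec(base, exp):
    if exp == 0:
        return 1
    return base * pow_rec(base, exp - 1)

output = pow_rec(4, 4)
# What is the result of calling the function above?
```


pow_rec(4, 4)
= 4 * pow_rec(4, 3)
= 4 * 4 * pow_rec(4, 2)
= 4 * 4 * 4 * pow_rec(4, 1)
= 4 * 4 * 4 * 4 * pow_rec(4, 0)
= 4 * 4 * 4 * 4 * 1
= 256


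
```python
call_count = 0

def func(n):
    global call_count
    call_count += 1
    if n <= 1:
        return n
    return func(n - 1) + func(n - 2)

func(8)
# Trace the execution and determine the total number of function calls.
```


func(8) calls func(7) and func(6); each non-base call branches into two more.
Let C(k) = total number of calls made by func(k), including the call to func(k) itself.
Base cases: C(0) = 1, C(1) = 1
Recurrence: C(k) = 1 + C(k-1) + C(k-2)
  C(2) = 1 + C(1) + C(0) = 1 + 1 + 1 = 3
  C(3) = 1 + C(2) + C(1) = 1 + 3 + 1 = 5
  C(4) = 1 + C(3) + C(2) = 1 + 5 + 3 = 9
  C(5) = 1 + C(4) + C(3) = 1 + 9 + 5 = 15
  C(6) = 1 + C(5) + C(4) = 1 + 15 + 9 = 25
  C(7) = 1 + C(6) + C(5) = 1 + 25 + 15 = 41
  C(8) = 1 + C(7) + C(6) = 1 + 41 + 25 = 67
Total calls = C(8) = 67


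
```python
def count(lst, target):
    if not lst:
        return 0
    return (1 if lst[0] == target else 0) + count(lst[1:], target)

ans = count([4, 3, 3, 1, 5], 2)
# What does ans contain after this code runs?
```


count([4, 3, 3, 1, 5], 2)
lst[0]=4 != 2: 0 + count([3, 3, 1, 5], 2)
lst[0]=3 != 2: 0 + count([3, 1, 5], 2)
lst[0]=3 != 2: 0 + count([1, 5], 2)
lst[0]=1 != 2: 0 + count([5], 2)
lst[0]=5 != 2: 0 + count([], 2)
= 0


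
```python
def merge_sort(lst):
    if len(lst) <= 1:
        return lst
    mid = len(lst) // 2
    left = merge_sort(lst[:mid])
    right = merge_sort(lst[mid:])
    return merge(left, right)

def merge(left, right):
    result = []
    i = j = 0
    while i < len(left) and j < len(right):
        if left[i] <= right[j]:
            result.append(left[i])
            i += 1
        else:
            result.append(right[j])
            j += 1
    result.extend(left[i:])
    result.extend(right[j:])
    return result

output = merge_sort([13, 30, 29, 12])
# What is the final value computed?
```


merge_sort([13, 30, 29, 12])
Split into [13, 30] and [29, 12]
Left sorted: [13, 30]
Right sorted: [12, 29]
Merge [13, 30] and [12, 29]
= [12, 13, 29, 30]


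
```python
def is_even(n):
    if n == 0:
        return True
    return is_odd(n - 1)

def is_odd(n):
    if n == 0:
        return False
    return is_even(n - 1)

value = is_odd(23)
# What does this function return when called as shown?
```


is_odd(23)
= is_even(22)
= is_odd(21)
= is_even(20)
= is_odd(19)
= is_even(18)
= is_odd(17)
= is_even(16)
= is_odd(15)
= is_even(14)
= is_odd(13)
= is_even(12)
= is_odd(11)
= is_even(10)
= is_odd(9)
= is_even(8)
= is_odd(7)
= is_even(6)
= is_odd(5)
= is_even(4)
= is_odd(3)
= is_even(2)
= is_odd(1)
= is_even(0)
n == 0: return True
= True


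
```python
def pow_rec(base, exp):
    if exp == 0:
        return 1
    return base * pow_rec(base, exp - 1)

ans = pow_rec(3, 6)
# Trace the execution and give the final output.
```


pow_rec(3, 6)
= 3 * pow_rec(3, 5)
= 3 * 3 * pow_rec(3, 4)
= 3 * 3 * 3 * pow_rec(3, 3)
= 3 * 3 * 3 * 3 * pow_rec(3, 2)
= 3 * 3 * 3 * 3 * 3 * pow_rec(3, 1)
= 3 * 3 * 3 * 3 * 3 * 3 * pow_rec(3, 0)
= 3 * 3 * 3 * 3 * 3 * 3 * 1
= 729


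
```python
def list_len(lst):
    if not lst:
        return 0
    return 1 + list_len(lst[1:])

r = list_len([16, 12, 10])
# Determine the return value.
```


list_len([16, 12, 10])
= 1 + list_len([12, 10])
= 1 + 1 + list_len([10])
= 1 + 1 + 1 + list_len([])
= 1 + 1 + 1 + 0
= 3


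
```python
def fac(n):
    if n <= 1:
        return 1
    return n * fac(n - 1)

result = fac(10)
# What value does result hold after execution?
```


fac(10)
= 10 * fac(9)
= 10 * 9 * fac(8)
= 10 * 9 * 8 * fac(7)
= 10 * 9 * 8 * 7 * fac(6)
= 10 * 9 * 8 * 7 * 6 * fac(5)
= 10 * 9 * 8 * 7 * 6 * 5 * fac(4)
= 10 * 9 * 8 * 7 * 6 * 5 * 4 * fac(3)
= 10 * 9 * 8 * 7 * 6 * 5 * 4 * 3 * fac(2)
= 10 * 9 * 8 * 7 * 6 * 5 * 4 * 3 * 2 * fac(1)
= 10 * 9 * 8 * 7 * 6 * 5 * 4 * 3 * 2 * 1
= 3628800


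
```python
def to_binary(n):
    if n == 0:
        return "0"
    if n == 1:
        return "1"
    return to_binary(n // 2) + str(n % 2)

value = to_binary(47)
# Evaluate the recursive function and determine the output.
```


to_binary(47)
= to_binary(23) + "1"
= to_binary(11) + "1" + "1"
= to_binary(5) + "1" + "1" + "1"
= to_binary(2) + "1" + "1" + "1" + "1"
= to_binary(1) + "0" + "1" + "1" + "1" + "1"
= "1" + "0" + "1" + "1" + "1" + "1"
= "101111"


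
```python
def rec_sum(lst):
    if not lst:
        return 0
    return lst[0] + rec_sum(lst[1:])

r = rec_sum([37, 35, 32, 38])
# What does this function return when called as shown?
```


rec_sum([37, 35, 32, 38])
= 37 + rec_sum([35, 32, 38])
= 37 + 35 + rec_sum([32, 38])
= 37 + 35 + 32 + rec_sum([38])
= 37 + 35 + 32 + 38 + rec_sum([])
= 37 + 35 + 32 + 38 + 0
= 142


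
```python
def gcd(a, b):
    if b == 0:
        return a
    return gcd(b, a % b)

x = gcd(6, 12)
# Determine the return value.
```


gcd(6, 12)
= gcd(12, 6 % 12) = gcd(12, 6)
= gcd(6, 12 % 6) = gcd(6, 0)
b == 0, return a = 6


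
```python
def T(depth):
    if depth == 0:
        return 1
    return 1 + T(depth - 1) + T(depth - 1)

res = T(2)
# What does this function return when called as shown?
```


T(2)
= 1 + T(1) + T(1)
= 1 + 2 * T(1)
T(k) = 2^(k+1) - 1
T(0) = 1
T(1) = 3
T(2) = 7
T(2) = 2^3 - 1 = 7


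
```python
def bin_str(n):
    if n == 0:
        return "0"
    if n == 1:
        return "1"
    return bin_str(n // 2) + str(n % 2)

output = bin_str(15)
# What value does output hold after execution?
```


bin_str(15)
= bin_str(7) + "1"
= bin_str(3) + "1" + "1"
= bin_str(1) + "1" + "1" + "1"
= "1" + "1" + "1" + "1"
= "1111"


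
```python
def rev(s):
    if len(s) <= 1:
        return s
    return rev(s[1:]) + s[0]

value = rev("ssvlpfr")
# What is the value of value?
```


rev("ssvlpfr")
= rev("svlpfr") + "s"
= rev("vlpfr") + "s" + "s"
= rev("lpfr") + "v" + "s" + "s"
= rev("pfr") + "l" + "v" + "s" + "s"
= rev("fr") + "p" + "l" + "v" + "s" + "s"
= rev("r") + "f" + "p" + "l" + "v" + "s" + "s"
= "r" + "f" + "p" + "l" + "v" + "s" + "s"
= "rfplvss"


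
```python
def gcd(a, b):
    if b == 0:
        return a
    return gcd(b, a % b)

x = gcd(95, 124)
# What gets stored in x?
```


gcd(95, 124)
= gcd(124, 95 % 124) = gcd(124, 95)
= gcd(95, 124 % 95) = gcd(95, 29)
= gcd(29, 95 % 29) = gcd(29, 8)
= gcd(8, 29 % 8) = gcd(8, 5)
= gcd(5, 8 % 5) = gcd(5, 3)
= gcd(3, 5 % 3) = gcd(3, 2)
= gcd(2, 3 % 2) = gcd(2, 1)
= gcd(1, 2 % 1) = gcd(1, 0)
b == 0, return a = 1


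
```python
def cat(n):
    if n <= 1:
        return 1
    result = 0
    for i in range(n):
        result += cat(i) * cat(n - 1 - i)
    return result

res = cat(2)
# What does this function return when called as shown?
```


cat(2)
= sum of cat(i) * cat(2-1-i) for i in 0..1
  cat(0)*cat(1) = 1*1 = 1
  cat(1)*cat(0) = 1*1 = 1
= 1 + 1
= 2


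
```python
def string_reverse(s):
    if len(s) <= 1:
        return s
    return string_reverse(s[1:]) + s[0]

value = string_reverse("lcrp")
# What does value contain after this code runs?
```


string_reverse("lcrp")
= string_reverse("crp") + "l"
= string_reverse("rp") + "c" + "l"
= string_reverse("p") + "r" + "c" + "l"
= "p" + "r" + "c" + "l"
= "prcl"


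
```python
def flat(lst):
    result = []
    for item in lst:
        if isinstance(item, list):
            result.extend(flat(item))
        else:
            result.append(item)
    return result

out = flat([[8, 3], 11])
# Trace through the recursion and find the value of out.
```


flat([[8, 3], 11])
Processing each element:
  [8, 3] is a list -> flat recursively -> [8, 3]
  11 is not a list -> append 11
= [8, 3, 11]


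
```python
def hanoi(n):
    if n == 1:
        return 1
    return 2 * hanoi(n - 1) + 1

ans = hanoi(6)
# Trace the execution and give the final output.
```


hanoi(6)
= 2 * hanoi(5) + 1
= 2 * (2 * hanoi(4) + 1) + 1
= 2 * (2 * (2 * hanoi(3) + 1) + 1) + 1
= 2 * (2 * (2 * (2 * hanoi(2) + 1) + 1) + 1) + 1
= 2 * (2 * (2 * (2 * (2 * hanoi(1) + 1) + 1) + 1) + 1) + 1
Now compute bottom-up:
hanoi(1) = 1
hanoi(2) = 2 * 1 + 1 = 3
hanoi(3) = 2 * 3 + 1 = 7
hanoi(4) = 2 * 7 + 1 = 15
hanoi(5) = 2 * 15 + 1 = 31
hanoi(6) = 2 * 31 + 1 = 63
= 63


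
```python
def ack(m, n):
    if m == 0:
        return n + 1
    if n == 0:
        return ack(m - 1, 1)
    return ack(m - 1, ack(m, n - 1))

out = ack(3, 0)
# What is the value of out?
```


ack(3, 0)
n == 0: return ack(2, 1)
= ack(2, 1) = 5
= 5


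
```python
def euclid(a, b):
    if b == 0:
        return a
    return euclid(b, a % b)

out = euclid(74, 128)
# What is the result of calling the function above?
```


euclid(74, 128)
= euclid(128, 74 % 128) = euclid(128, 74)
= euclid(74, 128 % 74) = euclid(74, 54)
= euclid(54, 74 % 54) = euclid(54, 20)
= euclid(20, 54 % 20) = euclid(20, 14)
= euclid(14, 20 % 14) = euclid(14, 6)
= euclid(6, 14 % 6) = euclid(6, 2)
= euclid(2, 6 % 2) = euclid(2, 0)
b == 0, return a = 2


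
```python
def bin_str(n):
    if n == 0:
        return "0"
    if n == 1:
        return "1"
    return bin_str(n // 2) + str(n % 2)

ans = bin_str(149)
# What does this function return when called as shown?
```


bin_str(149)
= bin_str(74) + "1"
= bin_str(37) + "0" + "1"
= bin_str(18) + "1" + "0" + "1"
= bin_str(9) + "0" + "1" + "0" + "1"
= bin_str(4) + "1" + "0" + "1" + "0" + "1"
= bin_str(2) + "0" + "1" + "0" + "1" + "0" + "1"
= bin_str(1) + "0" + "0" + "1" + "0" + "1" + "0" + "1"
= "1" + "0" + "0" + "1" + "0" + "1" + "0" + "1"
= "10010101"


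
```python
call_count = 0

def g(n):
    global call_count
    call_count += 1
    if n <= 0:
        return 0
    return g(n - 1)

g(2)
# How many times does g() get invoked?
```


g(2) calls g(1) calls ... calls g(0)
Total calls: 2 + 1 (for base case) = 3


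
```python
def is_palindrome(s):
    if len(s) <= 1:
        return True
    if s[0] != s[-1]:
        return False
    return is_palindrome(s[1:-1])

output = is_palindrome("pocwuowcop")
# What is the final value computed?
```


is_palindrome("pocwuowcop")
"pocwuowcop": s[0]='p' == s[-1]='p' -> is_palindrome("ocwuowco")
"ocwuowco": s[0]='o' == s[-1]='o' -> is_palindrome("cwuowc")
"cwuowc": s[0]='c' == s[-1]='c' -> is_palindrome("wuow")
"wuow": s[0]='w' == s[-1]='w' -> is_palindrome("uo")
"uo": s[0]='u' != s[-1]='o' -> False
= False


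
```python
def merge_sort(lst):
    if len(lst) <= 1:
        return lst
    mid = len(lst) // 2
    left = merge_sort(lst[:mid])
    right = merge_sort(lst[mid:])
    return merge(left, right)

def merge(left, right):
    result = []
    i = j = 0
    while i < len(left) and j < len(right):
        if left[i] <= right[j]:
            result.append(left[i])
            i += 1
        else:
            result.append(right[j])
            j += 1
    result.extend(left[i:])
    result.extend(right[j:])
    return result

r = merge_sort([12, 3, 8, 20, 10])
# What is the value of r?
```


merge_sort([12, 3, 8, 20, 10])
Split into [12, 3] and [8, 20, 10]
Left sorted: [3, 12]
Right sorted: [8, 10, 20]
Merge [3, 12] and [8, 10, 20]
= [3, 8, 10, 12, 20]


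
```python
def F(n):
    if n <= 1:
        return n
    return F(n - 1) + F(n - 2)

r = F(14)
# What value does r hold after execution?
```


F(14)
= F(13) + F(12)
= (F(12) + F(11)) + F(12)
Computing bottom-up: F(0)=0, F(1)=1, F(2)=1, F(3)=2, F(4)=3, F(5)=5, F(6)=8, F(7)=13, F(8)=21, F(9)=34, F(10)=55, F(11)=89, F(12)=144, F(13)=233, F(14)=377
= 377


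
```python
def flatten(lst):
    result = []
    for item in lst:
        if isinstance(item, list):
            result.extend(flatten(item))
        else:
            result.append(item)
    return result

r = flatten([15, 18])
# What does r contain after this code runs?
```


flatten([15, 18])
Processing each element:
  15 is not a list -> append 15
  18 is not a list -> append 18
= [15, 18]


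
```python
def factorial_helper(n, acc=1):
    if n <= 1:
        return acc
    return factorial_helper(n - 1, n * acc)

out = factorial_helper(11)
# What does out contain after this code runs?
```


factorial_helper(11, 1)
= factorial_helper(10, 11 * 1) = factorial_helper(10, 11)
= factorial_helper(9, 10 * 11) = factorial_helper(9, 110)
= factorial_helper(8, 9 * 110) = factorial_helper(8, 990)
= factorial_helper(7, 8 * 990) = factorial_helper(7, 7920)
= factorial_helper(6, 7 * 7920) = factorial_helper(6, 55440)
= factorial_helper(5, 6 * 55440) = factorial_helper(5, 332640)
= factorial_helper(4, 5 * 332640) = factorial_helper(4, 1663200)
= factorial_helper(3, 4 * 1663200) = factorial_helper(3, 6652800)
= factorial_helper(2, 3 * 6652800) = factorial_helper(2, 19958400)
= factorial_helper(1, 2 * 19958400) = factorial_helper(1, 39916800)
n <= 1, return acc = 39916800


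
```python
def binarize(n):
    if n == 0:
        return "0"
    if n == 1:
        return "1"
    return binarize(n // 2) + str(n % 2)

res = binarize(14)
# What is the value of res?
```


binarize(14)
= binarize(7) + "0"
= binarize(3) + "1" + "0"
= binarize(1) + "1" + "1" + "0"
= "1" + "1" + "1" + "0"
= "1110"


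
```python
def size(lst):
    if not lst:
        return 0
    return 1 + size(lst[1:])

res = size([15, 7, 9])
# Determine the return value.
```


size([15, 7, 9])
= 1 + size([7, 9])
= 1 + 1 + size([9])
= 1 + 1 + 1 + size([])
= 1 + 1 + 1 + 0
= 3


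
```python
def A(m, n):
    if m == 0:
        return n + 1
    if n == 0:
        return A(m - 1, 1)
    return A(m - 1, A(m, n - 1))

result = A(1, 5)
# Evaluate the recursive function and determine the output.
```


A(1, 5)
= A(0, A(1, 4))
First compute A(1, 4) = 6
= A(0, 6)
= 7


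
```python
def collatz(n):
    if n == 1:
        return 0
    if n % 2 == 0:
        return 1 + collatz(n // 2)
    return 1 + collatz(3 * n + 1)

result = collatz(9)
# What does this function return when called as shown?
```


collatz(9)
9 is odd -> 3*9+1 = 28 -> collatz(28)
28 is even -> collatz(14)
14 is even -> collatz(7)
7 is odd -> 3*7+1 = 22 -> collatz(22)
22 is even -> collatz(11)
11 is odd -> 3*11+1 = 34 -> collatz(34)
34 is even -> collatz(17)
17 is odd -> 3*17+1 = 52 -> collatz(52)
52 is even -> collatz(26)
26 is even -> collatz(13)
13 is odd -> 3*13+1 = 40 -> collatz(40)
40 is even -> collatz(20)
20 is even -> collatz(10)
10 is even -> collatz(5)
5 is odd -> 3*5+1 = 16 -> collatz(16)
16 is even -> collatz(8)
8 is even -> collatz(4)
4 is even -> collatz(2)
2 is even -> collatz(1)
Reached 1 after 19 steps
= 19


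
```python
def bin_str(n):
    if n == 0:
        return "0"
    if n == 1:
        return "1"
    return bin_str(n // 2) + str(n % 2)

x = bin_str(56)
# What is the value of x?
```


bin_str(56)
= bin_str(28) + "0"
= bin_str(14) + "0" + "0"
= bin_str(7) + "0" + "0" + "0"
= bin_str(3) + "1" + "0" + "0" + "0"
= bin_str(1) + "1" + "1" + "0" + "0" + "0"
= "1" + "1" + "1" + "0" + "0" + "0"
= "111000"


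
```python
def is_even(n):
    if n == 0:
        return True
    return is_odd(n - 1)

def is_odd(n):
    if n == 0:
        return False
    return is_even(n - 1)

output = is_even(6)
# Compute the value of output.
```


is_even(6)
= is_odd(5)
= is_even(4)
= is_odd(3)
= is_even(2)
= is_odd(1)
= is_even(0)
n == 0: return True
= True


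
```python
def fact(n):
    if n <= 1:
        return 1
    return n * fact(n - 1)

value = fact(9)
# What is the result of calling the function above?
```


fact(9)
= 9 * fact(8)
= 9 * 8 * fact(7)
= 9 * 8 * 7 * fact(6)
= 9 * 8 * 7 * 6 * fact(5)
= 9 * 8 * 7 * 6 * 5 * fact(4)
= 9 * 8 * 7 * 6 * 5 * 4 * fact(3)
= 9 * 8 * 7 * 6 * 5 * 4 * 3 * fact(2)
= 9 * 8 * 7 * 6 * 5 * 4 * 3 * 2 * fact(1)
= 9 * 8 * 7 * 6 * 5 * 4 * 3 * 2 * 1
= 362880


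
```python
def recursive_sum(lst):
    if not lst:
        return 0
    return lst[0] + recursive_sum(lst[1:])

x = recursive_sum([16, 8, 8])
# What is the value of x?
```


recursive_sum([16, 8, 8])
= 16 + recursive_sum([8, 8])
= 16 + 8 + recursive_sum([8])
= 16 + 8 + 8 + recursive_sum([])
= 16 + 8 + 8 + 0
= 32


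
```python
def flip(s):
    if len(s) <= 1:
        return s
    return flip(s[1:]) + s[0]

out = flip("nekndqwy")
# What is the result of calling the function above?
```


flip("nekndqwy")
= flip("ekndqwy") + "n"
= flip("kndqwy") + "e" + "n"
= flip("ndqwy") + "k" + "e" + "n"
= flip("dqwy") + "n" + "k" + "e" + "n"
= flip("qwy") + "d" + "n" + "k" + "e" + "n"
= flip("wy") + "q" + "d" + "n" + "k" + "e" + "n"
= flip("y") + "w" + "q" + "d" + "n" + "k" + "e" + "n"
= "y" + "w" + "q" + "d" + "n" + "k" + "e" + "n"
= "ywqdnken"


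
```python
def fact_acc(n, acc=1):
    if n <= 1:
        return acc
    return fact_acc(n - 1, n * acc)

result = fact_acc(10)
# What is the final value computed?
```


fact_acc(10, 1)
= fact_acc(9, 10 * 1) = fact_acc(9, 10)
= fact_acc(8, 9 * 10) = fact_acc(8, 90)
= fact_acc(7, 8 * 90) = fact_acc(7, 720)
= fact_acc(6, 7 * 720) = fact_acc(6, 5040)
= fact_acc(5, 6 * 5040) = fact_acc(5, 30240)
= fact_acc(4, 5 * 30240) = fact_acc(4, 151200)
= fact_acc(3, 4 * 151200) = fact_acc(3, 604800)
= fact_acc(2, 3 * 604800) = fact_acc(2, 1814400)
= fact_acc(1, 2 * 1814400) = fact_acc(1, 3628800)
n <= 1, return acc = 3628800


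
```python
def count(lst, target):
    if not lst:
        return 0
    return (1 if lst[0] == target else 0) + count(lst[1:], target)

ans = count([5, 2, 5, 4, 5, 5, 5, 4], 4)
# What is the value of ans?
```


count([5, 2, 5, 4, 5, 5, 5, 4], 4)
lst[0]=5 != 4: 0 + count([2, 5, 4, 5, 5, 5, 4], 4)
lst[0]=2 != 4: 0 + count([5, 4, 5, 5, 5, 4], 4)
lst[0]=5 != 4: 0 + count([4, 5, 5, 5, 4], 4)
lst[0]=4 == 4: 1 + count([5, 5, 5, 4], 4)
lst[0]=5 != 4: 0 + count([5, 5, 4], 4)
lst[0]=5 != 4: 0 + count([5, 4], 4)
lst[0]=5 != 4: 0 + count([4], 4)
lst[0]=4 == 4: 1 + count([], 4)
= 2


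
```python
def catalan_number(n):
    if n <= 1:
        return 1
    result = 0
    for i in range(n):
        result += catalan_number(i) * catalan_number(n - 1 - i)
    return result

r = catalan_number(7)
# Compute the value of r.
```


catalan_number(7)
= sum of catalan_number(i) * catalan_number(7-1-i) for i in 0..6
First compute sub-values bottom-up:
  catalan_number(0) = 1, catalan_number(1) = 1
  catalan_number(2) = 1*1 + 1*1 = 2
  catalan_number(3) = 1*2 + 1*1 + 2*1 = 5
  catalan_number(4) = 1*5 + 1*2 + 2*1 + 5*1 = 14
  catalan_number(5) = 1*14 + 1*5 + 2*2 + 5*1 + 14*1 = 42
  catalan_number(6) = 1*42 + 1*14 + 2*5 + 5*2 + 14*1 + 42*1 = 132
Now catalan_number(7):
  catalan_number(0)*catalan_number(6) = 1*132 = 132
  catalan_number(1)*catalan_number(5) = 1*42 = 42
  catalan_number(2)*catalan_number(4) = 2*14 = 28
  catalan_number(3)*catalan_number(3) = 5*5 = 25
  catalan_number(4)*catalan_number(2) = 14*2 = 28
  catalan_number(5)*catalan_number(1) = 42*1 = 42
  catalan_number(6)*catalan_number(0) = 132*1 = 132
= 132 + 42 + 28 + 25 + 28 + 42 + 132
= 429


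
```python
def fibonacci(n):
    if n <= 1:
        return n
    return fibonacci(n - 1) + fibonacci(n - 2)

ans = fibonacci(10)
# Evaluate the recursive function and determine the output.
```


fibonacci(10)
= fibonacci(9) + fibonacci(8)
= (fibonacci(8) + fibonacci(7)) + fibonacci(8)
Computing bottom-up: fibonacci(0)=0, fibonacci(1)=1, fibonacci(2)=1, fibonacci(3)=2, fibonacci(4)=3, fibonacci(5)=5, fibonacci(6)=8, fibonacci(7)=13, fibonacci(8)=21, fibonacci(9)=34, fibonacci(10)=55
= 55


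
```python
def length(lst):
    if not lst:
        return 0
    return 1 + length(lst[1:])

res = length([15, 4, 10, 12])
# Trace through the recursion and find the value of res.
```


length([15, 4, 10, 12])
= 1 + length([4, 10, 12])
= 1 + 1 + length([10, 12])
= 1 + 1 + 1 + length([12])
= 1 + 1 + 1 + 1 + length([])
= 1 + 1 + 1 + 1 + 0
= 4


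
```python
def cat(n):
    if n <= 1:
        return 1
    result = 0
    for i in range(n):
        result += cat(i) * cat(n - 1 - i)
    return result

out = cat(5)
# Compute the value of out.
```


cat(5)
= sum of cat(i) * cat(5-1-i) for i in 0..4
First compute sub-values bottom-up:
  cat(0) = 1, cat(1) = 1
  cat(2) = 1*1 + 1*1 = 2
  cat(3) = 1*2 + 1*1 + 2*1 = 5
  cat(4) = 1*5 + 1*2 + 2*1 + 5*1 = 14
Now cat(5):
  cat(0)*cat(4) = 1*14 = 14
  cat(1)*cat(3) = 1*5 = 5
  cat(2)*cat(2) = 2*2 = 4
  cat(3)*cat(1) = 5*1 = 5
  cat(4)*cat(0) = 14*1 = 14
= 14 + 5 + 4 + 5 + 14
= 42


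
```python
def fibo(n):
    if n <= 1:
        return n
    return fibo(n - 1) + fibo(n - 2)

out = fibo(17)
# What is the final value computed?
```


fibo(17)
= fibo(16) + fibo(15)
= (fibo(15) + fibo(14)) + fibo(15)
Computing bottom-up: fibo(0)=0, fibo(1)=1, fibo(2)=1, fibo(3)=2, fibo(4)=3, fibo(5)=5, fibo(6)=8, fibo(7)=13, fibo(8)=21, fibo(9)=34, fibo(10)=55, fibo(11)=89, fibo(12)=144, fibo(13)=233, fibo(14)=377, fibo(15)=610, fibo(16)=987, fibo(17)=1597
= 1597


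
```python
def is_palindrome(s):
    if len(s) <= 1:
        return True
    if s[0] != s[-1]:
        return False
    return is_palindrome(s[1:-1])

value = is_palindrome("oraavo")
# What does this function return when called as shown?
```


is_palindrome("oraavo")
"oraavo": s[0]='o' == s[-1]='o' -> is_palindrome("raav")
"raav": s[0]='r' != s[-1]='v' -> False
= False


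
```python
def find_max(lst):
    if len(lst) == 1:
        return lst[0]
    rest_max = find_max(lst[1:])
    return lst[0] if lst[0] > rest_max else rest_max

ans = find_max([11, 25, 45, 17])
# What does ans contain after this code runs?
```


find_max([11, 25, 45, 17])
= compare 11 with find_max([25, 45, 17])
= compare 25 with find_max([45, 17])
= compare 45 with find_max([17])
Base: find_max([17]) = 17
compare 45 with 17: max = 45
compare 25 with 45: max = 45
compare 11 with 45: max = 45
= 45


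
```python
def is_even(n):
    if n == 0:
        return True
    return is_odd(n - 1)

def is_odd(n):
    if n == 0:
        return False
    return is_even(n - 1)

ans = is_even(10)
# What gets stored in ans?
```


is_even(10)
= is_odd(9)
= is_even(8)
= is_odd(7)
= is_even(6)
= is_odd(5)
= is_even(4)
= is_odd(3)
= is_even(2)
= is_odd(1)
= is_even(0)
n == 0: return True
= True


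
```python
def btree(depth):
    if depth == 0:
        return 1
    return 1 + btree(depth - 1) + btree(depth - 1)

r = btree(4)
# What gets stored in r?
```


btree(4)
= 1 + btree(3) + btree(3)
= 1 + 2 * btree(3)
btree(k) = 2^(k+1) - 1
btree(0) = 1
btree(1) = 3
btree(2) = 7
btree(3) = 15
btree(4) = 31
btree(4) = 2^5 - 1 = 31


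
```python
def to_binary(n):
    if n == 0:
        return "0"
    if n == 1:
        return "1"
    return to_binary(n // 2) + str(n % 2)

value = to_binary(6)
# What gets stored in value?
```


to_binary(6)
= to_binary(3) + "0"
= to_binary(1) + "1" + "0"
= "1" + "1" + "0"
= "110"


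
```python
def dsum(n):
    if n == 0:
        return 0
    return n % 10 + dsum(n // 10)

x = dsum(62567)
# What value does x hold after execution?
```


dsum(62567)
= 7 + dsum(6256)
= 7 + 6 + dsum(625)
= 7 + 6 + 5 + dsum(62)
= 7 + 6 + 5 + 2 + dsum(6)
= 7 + 6 + 5 + 2 + 6 + dsum(0)
= 7 + 6 + 5 + 2 + 6 + 0
= 26


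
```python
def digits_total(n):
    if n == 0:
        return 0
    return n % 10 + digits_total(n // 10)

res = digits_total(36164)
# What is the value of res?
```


digits_total(36164)
= 4 + digits_total(3616)
= 4 + 6 + digits_total(361)
= 4 + 6 + 1 + digits_total(36)
= 4 + 6 + 1 + 6 + digits_total(3)
= 4 + 6 + 1 + 6 + 3 + digits_total(0)
= 4 + 6 + 1 + 6 + 3 + 0
= 20


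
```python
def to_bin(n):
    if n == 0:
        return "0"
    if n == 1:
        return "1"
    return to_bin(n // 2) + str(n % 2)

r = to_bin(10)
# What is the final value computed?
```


to_bin(10)
= to_bin(5) + "0"
= to_bin(2) + "1" + "0"
= to_bin(1) + "0" + "1" + "0"
= "1" + "0" + "1" + "0"
= "1010"


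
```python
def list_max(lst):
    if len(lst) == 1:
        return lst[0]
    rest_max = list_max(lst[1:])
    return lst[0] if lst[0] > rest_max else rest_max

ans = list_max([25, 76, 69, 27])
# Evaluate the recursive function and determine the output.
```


list_max([25, 76, 69, 27])
= compare 25 with list_max([76, 69, 27])
= compare 76 with list_max([69, 27])
= compare 69 with list_max([27])
Base: list_max([27]) = 27
compare 69 with 27: max = 69
compare 76 with 69: max = 76
compare 25 with 76: max = 76
= 76


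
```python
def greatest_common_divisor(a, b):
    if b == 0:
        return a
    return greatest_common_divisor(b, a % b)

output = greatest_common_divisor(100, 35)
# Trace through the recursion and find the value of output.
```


greatest_common_divisor(100, 35)
= greatest_common_divisor(35, 100 % 35) = greatest_common_divisor(35, 30)
= greatest_common_divisor(30, 35 % 30) = greatest_common_divisor(30, 5)
= greatest_common_divisor(5, 30 % 5) = greatest_common_divisor(5, 0)
b == 0, return a = 5


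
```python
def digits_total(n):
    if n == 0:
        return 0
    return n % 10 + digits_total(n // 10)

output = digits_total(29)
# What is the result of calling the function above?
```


digits_total(29)
= 9 + digits_total(2)
= 9 + 2 + digits_total(0)
= 9 + 2 + 0
= 11


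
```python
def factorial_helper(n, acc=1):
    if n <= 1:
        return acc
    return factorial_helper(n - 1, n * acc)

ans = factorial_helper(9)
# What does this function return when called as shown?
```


factorial_helper(9, 1)
= factorial_helper(8, 9 * 1) = factorial_helper(8, 9)
= factorial_helper(7, 8 * 9) = factorial_helper(7, 72)
= factorial_helper(6, 7 * 72) = factorial_helper(6, 504)
= factorial_helper(5, 6 * 504) = factorial_helper(5, 3024)
= factorial_helper(4, 5 * 3024) = factorial_helper(4, 15120)
= factorial_helper(3, 4 * 15120) = factorial_helper(3, 60480)
= factorial_helper(2, 3 * 60480) = factorial_helper(2, 181440)
= factorial_helper(1, 2 * 181440) = factorial_helper(1, 362880)
n <= 1, return acc = 362880


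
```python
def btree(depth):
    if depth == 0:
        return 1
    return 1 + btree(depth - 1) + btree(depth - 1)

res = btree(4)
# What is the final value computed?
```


btree(4)
= 1 + btree(3) + btree(3)
= 1 + 2 * btree(3)
btree(k) = 2^(k+1) - 1
btree(0) = 1
btree(1) = 3
btree(2) = 7
btree(3) = 15
btree(4) = 31
btree(4) = 2^5 - 1 = 31


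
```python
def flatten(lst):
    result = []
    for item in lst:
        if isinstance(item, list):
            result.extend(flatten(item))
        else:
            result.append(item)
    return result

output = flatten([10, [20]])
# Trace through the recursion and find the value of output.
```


flatten([10, [20]])
Processing each element:
  10 is not a list -> append 10
  [20] is a list -> flatten recursively -> [20]
= [10, 20]


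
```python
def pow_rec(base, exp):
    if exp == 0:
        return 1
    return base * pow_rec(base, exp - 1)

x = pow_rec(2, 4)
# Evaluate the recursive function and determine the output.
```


pow_rec(2, 4)
= 2 * pow_rec(2, 3)
= 2 * 2 * pow_rec(2, 2)
= 2 * 2 * 2 * pow_rec(2, 1)
= 2 * 2 * 2 * 2 * pow_rec(2, 0)
= 2 * 2 * 2 * 2 * 1
= 16


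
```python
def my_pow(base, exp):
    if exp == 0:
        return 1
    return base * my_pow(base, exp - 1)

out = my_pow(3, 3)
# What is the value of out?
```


my_pow(3, 3)
= 3 * my_pow(3, 2)
= 3 * 3 * my_pow(3, 1)
= 3 * 3 * 3 * my_pow(3, 0)
= 3 * 3 * 3 * 1
= 27


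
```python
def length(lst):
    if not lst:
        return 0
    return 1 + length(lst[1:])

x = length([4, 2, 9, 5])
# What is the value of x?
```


length([4, 2, 9, 5])
= 1 + length([2, 9, 5])
= 1 + 1 + length([9, 5])
= 1 + 1 + 1 + length([5])
= 1 + 1 + 1 + 1 + length([])
= 1 + 1 + 1 + 1 + 0
= 4


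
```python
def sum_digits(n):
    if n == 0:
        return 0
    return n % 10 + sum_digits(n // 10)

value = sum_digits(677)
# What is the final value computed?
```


sum_digits(677)
= 7 + sum_digits(67)
= 7 + 7 + sum_digits(6)
= 7 + 7 + 6 + sum_digits(0)
= 7 + 7 + 6 + 0
= 20


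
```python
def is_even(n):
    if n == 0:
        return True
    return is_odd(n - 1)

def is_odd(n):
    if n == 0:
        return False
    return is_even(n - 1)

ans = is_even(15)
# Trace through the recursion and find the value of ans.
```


is_even(15)
= is_odd(14)
= is_even(13)
= is_odd(12)
= is_even(11)
= is_odd(10)
= is_even(9)
= is_odd(8)
= is_even(7)
= is_odd(6)
= is_even(5)
= is_odd(4)
= is_even(3)
= is_odd(2)
= is_even(1)
= is_odd(0)
n == 0: return False
= False


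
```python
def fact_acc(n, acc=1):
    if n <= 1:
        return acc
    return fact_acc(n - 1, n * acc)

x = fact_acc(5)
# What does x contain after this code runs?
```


fact_acc(5, 1)
= fact_acc(4, 5 * 1) = fact_acc(4, 5)
= fact_acc(3, 4 * 5) = fact_acc(3, 20)
= fact_acc(2, 3 * 20) = fact_acc(2, 60)
= fact_acc(1, 2 * 60) = fact_acc(1, 120)
n <= 1, return acc = 120


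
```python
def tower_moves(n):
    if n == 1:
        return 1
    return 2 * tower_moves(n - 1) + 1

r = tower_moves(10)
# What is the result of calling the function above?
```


tower_moves(10)
= 2 * tower_moves(9) + 1
= 2 * (2 * tower_moves(8) + 1) + 1
= 2 * (2 * (2 * tower_moves(7) + 1) + 1) + 1
= 2 * (2 * (2 * (2 * tower_moves(6) + 1) + 1) + 1) + 1
= 2 * (2 * (2 * (2 * (2 * tower_moves(5) + 1) + 1) + 1) + 1) + 1
= 2 * (2 * (2 * (2 * (2 * (2 * tower_moves(4) + 1) + 1) + 1) + 1) + 1) + 1
= 2 * (2 * (2 * (2 * (2 * (2 * (2 * tower_moves(3) + 1) + 1) + 1) + 1) + 1) + 1) + 1
= 2 * (2 * (2 * (2 * (2 * (2 * (2 * (2 * tower_moves(2) + 1) + 1) + 1) + 1) + 1) + 1) + 1) + 1
= 2 * (2 * (2 * (2 * (2 * (2 * (2 * (2 * (2 * tower_moves(1) + 1) + 1) + 1) + 1) + 1) + 1) + 1) + 1) + 1
Now compute bottom-up:
tower_moves(1) = 1
tower_moves(2) = 2 * 1 + 1 = 3
tower_moves(3) = 2 * 3 + 1 = 7
tower_moves(4) = 2 * 7 + 1 = 15
tower_moves(5) = 2 * 15 + 1 = 31
tower_moves(6) = 2 * 31 + 1 = 63
tower_moves(7) = 2 * 63 + 1 = 127
tower_moves(8) = 2 * 127 + 1 = 255
tower_moves(9) = 2 * 255 + 1 = 511
tower_moves(10) = 2 * 511 + 1 = 1023
= 1023


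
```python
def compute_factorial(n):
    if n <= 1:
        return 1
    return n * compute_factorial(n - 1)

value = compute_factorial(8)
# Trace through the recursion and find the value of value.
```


compute_factorial(8)
= 8 * compute_factorial(7)
= 8 * 7 * compute_factorial(6)
= 8 * 7 * 6 * compute_factorial(5)
= 8 * 7 * 6 * 5 * compute_factorial(4)
= 8 * 7 * 6 * 5 * 4 * compute_factorial(3)
= 8 * 7 * 6 * 5 * 4 * 3 * compute_factorial(2)
= 8 * 7 * 6 * 5 * 4 * 3 * 2 * compute_factorial(1)
= 8 * 7 * 6 * 5 * 4 * 3 * 2 * 1
= 40320


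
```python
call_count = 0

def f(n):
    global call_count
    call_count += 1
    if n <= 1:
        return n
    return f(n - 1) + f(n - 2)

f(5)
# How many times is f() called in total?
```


f(5) calls f(4) and f(3); each non-base call branches into two more.
Let C(k) = total number of calls made by f(k), including the call to f(k) itself.
Base cases: C(0) = 1, C(1) = 1
Recurrence: C(k) = 1 + C(k-1) + C(k-2)
  C(2) = 1 + C(1) + C(0) = 1 + 1 + 1 = 3
  C(3) = 1 + C(2) + C(1) = 1 + 3 + 1 = 5
  C(4) = 1 + C(3) + C(2) = 1 + 5 + 3 = 9
  C(5) = 1 + C(4) + C(3) = 1 + 9 + 5 = 15
Total calls = C(5) = 15


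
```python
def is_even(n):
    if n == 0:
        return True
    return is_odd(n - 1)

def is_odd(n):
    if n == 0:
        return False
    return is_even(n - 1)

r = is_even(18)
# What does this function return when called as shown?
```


is_even(18)
= is_odd(17)
= is_even(16)
= is_odd(15)
= is_even(14)
= is_odd(13)
= is_even(12)
= is_odd(11)
= is_even(10)
= is_odd(9)
= is_even(8)
= is_odd(7)
= is_even(6)
= is_odd(5)
= is_even(4)
= is_odd(3)
= is_even(2)
= is_odd(1)
= is_even(0)
n == 0: return True
= True


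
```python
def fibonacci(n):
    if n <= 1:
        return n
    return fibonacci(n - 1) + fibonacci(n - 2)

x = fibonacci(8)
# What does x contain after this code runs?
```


fibonacci(8)
= fibonacci(7) + fibonacci(6)
= (fibonacci(6) + fibonacci(5)) + fibonacci(6)
Computing bottom-up: fibonacci(0)=0, fibonacci(1)=1, fibonacci(2)=1, fibonacci(3)=2, fibonacci(4)=3, fibonacci(5)=5, fibonacci(6)=8, fibonacci(7)=13, fibonacci(8)=21
= 21


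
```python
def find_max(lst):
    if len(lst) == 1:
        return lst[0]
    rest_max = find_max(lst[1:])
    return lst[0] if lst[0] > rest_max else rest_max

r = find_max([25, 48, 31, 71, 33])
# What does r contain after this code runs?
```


find_max([25, 48, 31, 71, 33])
= compare 25 with find_max([48, 31, 71, 33])
= compare 48 with find_max([31, 71, 33])
= compare 31 with find_max([71, 33])
= compare 71 with find_max([33])
Base: find_max([33]) = 33
compare 71 with 33: max = 71
compare 31 with 71: max = 71
compare 48 with 71: max = 71
compare 25 with 71: max = 71
= 71


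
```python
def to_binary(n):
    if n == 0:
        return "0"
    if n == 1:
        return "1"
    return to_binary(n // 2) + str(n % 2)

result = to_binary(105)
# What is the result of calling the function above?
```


to_binary(105)
= to_binary(52) + "1"
= to_binary(26) + "0" + "1"
= to_binary(13) + "0" + "0" + "1"
= to_binary(6) + "1" + "0" + "0" + "1"
= to_binary(3) + "0" + "1" + "0" + "0" + "1"
= to_binary(1) + "1" + "0" + "1" + "0" + "0" + "1"
= "1" + "1" + "0" + "1" + "0" + "0" + "1"
= "1101001"


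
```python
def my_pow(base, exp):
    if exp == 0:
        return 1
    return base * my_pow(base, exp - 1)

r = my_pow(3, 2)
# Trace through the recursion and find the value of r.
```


my_pow(3, 2)
= 3 * my_pow(3, 1)
= 3 * 3 * my_pow(3, 0)
= 3 * 3 * 1
= 9


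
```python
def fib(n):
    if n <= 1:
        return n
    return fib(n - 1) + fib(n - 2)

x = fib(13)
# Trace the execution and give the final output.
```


fib(13)
= fib(12) + fib(11)
= (fib(11) + fib(10)) + fib(11)
Computing bottom-up: fib(0)=0, fib(1)=1, fib(2)=1, fib(3)=2, fib(4)=3, fib(5)=5, fib(6)=8, fib(7)=13, fib(8)=21, fib(9)=34, fib(10)=55, fib(11)=89, fib(12)=144, fib(13)=233
= 233


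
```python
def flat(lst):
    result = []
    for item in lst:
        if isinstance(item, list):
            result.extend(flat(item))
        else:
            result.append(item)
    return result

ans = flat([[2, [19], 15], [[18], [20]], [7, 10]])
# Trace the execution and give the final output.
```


flat([[2, [19], 15], [[18], [20]], [7, 10]])
Processing each element:
  [2, [19], 15] is a list -> flat recursively -> [2, 19, 15]
  [[18], [20]] is a list -> flat recursively -> [18, 20]
  [7, 10] is a list -> flat recursively -> [7, 10]
= [2, 19, 15, 18, 20, 7, 10]


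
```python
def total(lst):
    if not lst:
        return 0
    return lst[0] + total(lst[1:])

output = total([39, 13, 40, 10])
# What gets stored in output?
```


total([39, 13, 40, 10])
= 39 + total([13, 40, 10])
= 39 + 13 + total([40, 10])
= 39 + 13 + 40 + total([10])
= 39 + 13 + 40 + 10 + total([])
= 39 + 13 + 40 + 10 + 0
= 102


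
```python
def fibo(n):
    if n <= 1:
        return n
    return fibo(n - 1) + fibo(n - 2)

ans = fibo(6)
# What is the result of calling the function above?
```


fibo(6)
= fibo(5) + fibo(4)
= (fibo(4) + fibo(3)) + fibo(4)
Computing bottom-up: fibo(0)=0, fibo(1)=1, fibo(2)=1, fibo(3)=2, fibo(4)=3, fibo(5)=5, fibo(6)=8
= 8


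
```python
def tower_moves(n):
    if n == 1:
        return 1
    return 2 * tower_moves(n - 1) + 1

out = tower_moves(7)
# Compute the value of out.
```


tower_moves(7)
= 2 * tower_moves(6) + 1
= 2 * (2 * tower_moves(5) + 1) + 1
= 2 * (2 * (2 * tower_moves(4) + 1) + 1) + 1
= 2 * (2 * (2 * (2 * tower_moves(3) + 1) + 1) + 1) + 1
= 2 * (2 * (2 * (2 * (2 * tower_moves(2) + 1) + 1) + 1) + 1) + 1
= 2 * (2 * (2 * (2 * (2 * (2 * tower_moves(1) + 1) + 1) + 1) + 1) + 1) + 1
Now compute bottom-up:
tower_moves(1) = 1
tower_moves(2) = 2 * 1 + 1 = 3
tower_moves(3) = 2 * 3 + 1 = 7
tower_moves(4) = 2 * 7 + 1 = 15
tower_moves(5) = 2 * 15 + 1 = 31
tower_moves(6) = 2 * 31 + 1 = 63
tower_moves(7) = 2 * 63 + 1 = 127
= 127


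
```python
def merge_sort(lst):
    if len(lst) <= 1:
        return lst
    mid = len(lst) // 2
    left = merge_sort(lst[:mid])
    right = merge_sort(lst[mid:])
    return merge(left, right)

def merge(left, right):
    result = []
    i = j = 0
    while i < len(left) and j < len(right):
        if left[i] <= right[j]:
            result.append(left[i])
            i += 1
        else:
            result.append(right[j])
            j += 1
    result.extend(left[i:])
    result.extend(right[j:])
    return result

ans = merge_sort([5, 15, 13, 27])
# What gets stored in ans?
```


merge_sort([5, 15, 13, 27])
Split into [5, 15] and [13, 27]
Left sorted: [5, 15]
Right sorted: [13, 27]
Merge [5, 15] and [13, 27]
= [5, 13, 15, 27]


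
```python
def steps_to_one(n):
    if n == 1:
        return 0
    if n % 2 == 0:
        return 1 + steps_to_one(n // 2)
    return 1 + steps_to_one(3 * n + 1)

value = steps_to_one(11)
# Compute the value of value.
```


steps_to_one(11)
11 is odd -> 3*11+1 = 34 -> steps_to_one(34)
34 is even -> steps_to_one(17)
17 is odd -> 3*17+1 = 52 -> steps_to_one(52)
52 is even -> steps_to_one(26)
26 is even -> steps_to_one(13)
13 is odd -> 3*13+1 = 40 -> steps_to_one(40)
40 is even -> steps_to_one(20)
20 is even -> steps_to_one(10)
10 is even -> steps_to_one(5)
5 is odd -> 3*5+1 = 16 -> steps_to_one(16)
16 is even -> steps_to_one(8)
8 is even -> steps_to_one(4)
4 is even -> steps_to_one(2)
2 is even -> steps_to_one(1)
Reached 1 after 14 steps
= 14


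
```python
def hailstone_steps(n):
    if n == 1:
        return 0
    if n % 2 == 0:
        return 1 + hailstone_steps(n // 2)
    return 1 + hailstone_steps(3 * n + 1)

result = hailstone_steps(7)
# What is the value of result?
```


hailstone_steps(7)
7 is odd -> 3*7+1 = 22 -> hailstone_steps(22)
22 is even -> hailstone_steps(11)
11 is odd -> 3*11+1 = 34 -> hailstone_steps(34)
34 is even -> hailstone_steps(17)
17 is odd -> 3*17+1 = 52 -> hailstone_steps(52)
52 is even -> hailstone_steps(26)
26 is even -> hailstone_steps(13)
13 is odd -> 3*13+1 = 40 -> hailstone_steps(40)
40 is even -> hailstone_steps(20)
20 is even -> hailstone_steps(10)
10 is even -> hailstone_steps(5)
5 is odd -> 3*5+1 = 16 -> hailstone_steps(16)
16 is even -> hailstone_steps(8)
8 is even -> hailstone_steps(4)
4 is even -> hailstone_steps(2)
2 is even -> hailstone_steps(1)
Reached 1 after 16 steps
= 16
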